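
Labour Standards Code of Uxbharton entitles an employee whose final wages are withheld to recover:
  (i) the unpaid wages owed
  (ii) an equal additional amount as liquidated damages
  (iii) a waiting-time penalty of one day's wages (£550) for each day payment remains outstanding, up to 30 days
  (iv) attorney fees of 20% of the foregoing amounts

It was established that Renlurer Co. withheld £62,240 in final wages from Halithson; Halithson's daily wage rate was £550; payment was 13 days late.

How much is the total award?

Liquidated damages (equal amount): £62,240
Penalty days: min(13, 30) = 13
Waiting-time penalty: 13 × £550 = £7,150
Subtotal: £62,240 + £62,240 + £7,150 = £131,630
Attorney fees: 20% of £131,630 = £26,326
Total award: £131,630 + £26,326 = £157,956

Total award: £157,956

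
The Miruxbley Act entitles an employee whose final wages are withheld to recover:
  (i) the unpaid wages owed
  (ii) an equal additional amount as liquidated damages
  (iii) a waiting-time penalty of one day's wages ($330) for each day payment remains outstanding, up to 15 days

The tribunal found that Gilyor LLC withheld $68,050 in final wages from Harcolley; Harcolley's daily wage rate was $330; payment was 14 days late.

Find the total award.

$140,720

Liquidated damages (equal amount): $68,050
Penalty days: min(14, 15) = 14
Waiting-time penalty: 14 × $330 = $4,620
Total award: $68,050 + $68,050 + $4,620 = $140,720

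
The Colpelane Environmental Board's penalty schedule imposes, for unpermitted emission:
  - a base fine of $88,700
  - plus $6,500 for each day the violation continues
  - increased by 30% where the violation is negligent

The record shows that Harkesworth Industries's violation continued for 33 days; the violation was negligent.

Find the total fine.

Per-day component: 33 × $6,500 = $214,500
Base plus per-day: $88,700 + $214,500 = $303,200
Enhancement: 30% of $303,200 = $90,960
Enhanced fine: $303,200 + $90,960 = $394,160

$394,160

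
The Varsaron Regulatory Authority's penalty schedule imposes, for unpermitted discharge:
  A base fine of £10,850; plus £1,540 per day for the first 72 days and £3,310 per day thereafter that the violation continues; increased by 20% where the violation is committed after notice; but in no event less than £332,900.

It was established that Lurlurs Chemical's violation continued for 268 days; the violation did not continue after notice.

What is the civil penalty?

First 72 days: 72 × £1,540 = £110,880
Remaining days: (268 − 72) × £3,310 = £648,760
Per-day component: £110,880 + £648,760 = £759,640
Base plus per-day: £10,850 + £759,640 = £770,490
The violation did not continue after notice: no 20% increase.
Minimum £332,900: £770,490 meets the minimum, no increase.

£770,490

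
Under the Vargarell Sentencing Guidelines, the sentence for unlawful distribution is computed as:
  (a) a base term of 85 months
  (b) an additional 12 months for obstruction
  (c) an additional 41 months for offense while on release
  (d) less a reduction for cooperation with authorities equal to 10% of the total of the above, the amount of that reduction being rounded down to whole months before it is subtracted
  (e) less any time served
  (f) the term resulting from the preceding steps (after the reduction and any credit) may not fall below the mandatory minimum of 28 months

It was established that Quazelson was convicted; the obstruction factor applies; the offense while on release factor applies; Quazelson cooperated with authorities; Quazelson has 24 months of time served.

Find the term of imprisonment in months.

Obstruction enhancement: +12 months
Offense while on release enhancement: +41 months
Adjusted term: 85 months + 12 months + 41 months = 138 months
Cooperation with authorities reduction: 10% of 138 months = 13 months (rounded down)
After reduction: 138 − 13 = 125 months
Less time served: 125 months − 24 months = 101 months
Minimum 28 months: 101 months meets the minimum, no increase.

101 months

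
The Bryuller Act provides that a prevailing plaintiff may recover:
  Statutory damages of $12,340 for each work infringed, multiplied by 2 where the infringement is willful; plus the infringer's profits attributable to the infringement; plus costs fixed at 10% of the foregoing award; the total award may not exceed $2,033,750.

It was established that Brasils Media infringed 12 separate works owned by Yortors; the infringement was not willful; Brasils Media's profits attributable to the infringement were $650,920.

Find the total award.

$878,900

Statutory damages: 12 × $12,340 = $148,080
Infringement not willful: no ×2 enhancement.
Combined award: $148,080 + $650,920 = $799,000
Costs: 10% of $799,000 = $79,900
Award plus costs: $799,000 + $79,900 = $878,900
Cap at $2,033,750: $878,900 is within the cap, no reduction.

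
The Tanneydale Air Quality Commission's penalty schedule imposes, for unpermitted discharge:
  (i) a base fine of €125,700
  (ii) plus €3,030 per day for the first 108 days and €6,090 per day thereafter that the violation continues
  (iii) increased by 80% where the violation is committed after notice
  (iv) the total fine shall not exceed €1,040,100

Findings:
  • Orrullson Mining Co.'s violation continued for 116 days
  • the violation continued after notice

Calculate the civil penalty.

€902,988

First 108 days: 108 × €3,030 = €327,240
Remaining days: (116 − 108) × €6,090 = €48,720
Per-day component: €327,240 + €48,720 = €375,960
Base plus per-day: €125,700 + €375,960 = €501,660
Enhancement: 80% of €501,660 = €401,328
Enhanced fine: €501,660 + €401,328 = €902,988
Cap at €1,040,100: €902,988 is within the cap, no reduction.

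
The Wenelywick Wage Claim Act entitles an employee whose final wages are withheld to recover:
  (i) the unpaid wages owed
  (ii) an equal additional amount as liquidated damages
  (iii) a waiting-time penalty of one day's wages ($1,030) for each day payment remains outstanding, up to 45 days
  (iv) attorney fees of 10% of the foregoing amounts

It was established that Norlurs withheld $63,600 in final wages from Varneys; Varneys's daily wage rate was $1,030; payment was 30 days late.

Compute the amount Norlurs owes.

$173,910

Liquidated damages (equal amount): $63,600
Penalty days: min(30, 45) = 30
Waiting-time penalty: 30 × $1,030 = $30,900
Subtotal: $63,600 + $63,600 + $30,900 = $158,100
Attorney fees: 10% of $158,100 = $15,810
Total award: $158,100 + $15,810 = $173,910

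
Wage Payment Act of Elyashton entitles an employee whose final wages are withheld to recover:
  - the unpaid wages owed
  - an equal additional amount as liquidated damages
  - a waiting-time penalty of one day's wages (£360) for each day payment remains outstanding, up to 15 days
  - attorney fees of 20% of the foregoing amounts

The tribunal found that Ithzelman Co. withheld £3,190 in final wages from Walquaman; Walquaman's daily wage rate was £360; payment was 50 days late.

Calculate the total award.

£14,136

Liquidated damages (equal amount): £3,190
Penalty days: min(50, 15) = 15
Waiting-time penalty: 15 × £360 = £5,400
Subtotal: £3,190 + £3,190 + £5,400 = £11,780
Attorney fees: 20% of £11,780 = £2,356
Total award: £11,780 + £2,356 = £14,136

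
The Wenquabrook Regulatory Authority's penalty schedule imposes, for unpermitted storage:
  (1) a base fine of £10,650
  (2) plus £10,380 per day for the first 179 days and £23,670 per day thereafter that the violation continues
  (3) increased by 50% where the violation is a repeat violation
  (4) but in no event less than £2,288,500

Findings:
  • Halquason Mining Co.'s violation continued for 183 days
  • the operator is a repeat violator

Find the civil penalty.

Civil penalty: £2,945,025

First 179 days: 179 × £10,380 = £1,858,020
Remaining days: (183 − 179) × £23,670 = £94,680
Per-day component: £1,858,020 + £94,680 = £1,952,700
Base plus per-day: £10,650 + £1,952,700 = £1,963,350
Enhancement: 50% of £1,963,350 = £981,675
Enhanced fine: £1,963,350 + £981,675 = £2,945,025
Minimum £2,288,500: £2,945,025 meets the minimum, no increase.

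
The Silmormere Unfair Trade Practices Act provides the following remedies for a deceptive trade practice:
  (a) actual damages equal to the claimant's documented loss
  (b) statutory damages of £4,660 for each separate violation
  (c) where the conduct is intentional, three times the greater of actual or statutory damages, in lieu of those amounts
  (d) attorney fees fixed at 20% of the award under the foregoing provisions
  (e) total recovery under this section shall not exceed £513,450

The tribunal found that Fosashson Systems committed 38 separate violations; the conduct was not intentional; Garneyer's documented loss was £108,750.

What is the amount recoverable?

£342,996

Statutory damages: 38 × £4,660 = £177,080
Conduct not intentional: the in-lieu enhancement does not apply.
Actual plus statutory damages: £108,750 + £177,080 = £285,830
Attorney fees: 20% of £285,830 = £57,166
Total before cap: £285,830 + £57,166 = £342,996
Cap at £513,450: £342,996 is within the cap, no reduction.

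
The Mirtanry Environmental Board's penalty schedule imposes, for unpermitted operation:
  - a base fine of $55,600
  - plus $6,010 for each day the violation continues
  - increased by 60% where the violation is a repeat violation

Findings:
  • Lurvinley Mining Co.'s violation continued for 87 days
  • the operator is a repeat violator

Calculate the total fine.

Civil penalty: $925,552

Per-day component: 87 × $6,010 = $522,870
Base plus per-day: $55,600 + $522,870 = $578,470
Enhancement: 60% of $578,470 = $347,082
Enhanced fine: $578,470 + $347,082 = $925,552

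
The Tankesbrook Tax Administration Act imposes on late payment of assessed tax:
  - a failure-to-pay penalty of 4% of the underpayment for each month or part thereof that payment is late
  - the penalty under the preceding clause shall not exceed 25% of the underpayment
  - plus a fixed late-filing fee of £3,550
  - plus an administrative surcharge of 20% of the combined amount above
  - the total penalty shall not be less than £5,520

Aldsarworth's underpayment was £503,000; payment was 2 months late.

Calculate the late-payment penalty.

Accrued rate: 4% × 2 = 8%, capped at 25% → 8%
Failure-to-pay penalty: 8% of £503,000 = £40,240
Penalty before surcharge: £40,240 + £3,550 = £43,790
Administrative surcharge: 20% of £43,790 = £8,758
Total penalty: £43,790 + £8,758 = £52,548
Minimum £5,520: £52,548 meets the minimum, no increase.

Penalty: £52,548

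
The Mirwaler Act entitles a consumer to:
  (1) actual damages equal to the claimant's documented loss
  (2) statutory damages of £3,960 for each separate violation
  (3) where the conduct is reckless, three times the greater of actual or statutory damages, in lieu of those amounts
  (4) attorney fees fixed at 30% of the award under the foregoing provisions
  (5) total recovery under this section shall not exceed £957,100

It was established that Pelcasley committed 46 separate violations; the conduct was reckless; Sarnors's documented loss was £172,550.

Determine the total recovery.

Statutory damages: 46 × £3,960 = £182,160
Greater of actual damages (£172,550) or statutory damages (£182,160): £182,160
Trebled: 3 × £182,160 = £546,480
Attorney fees: 30% of £546,480 = £163,944
Total before cap: £546,480 + £163,944 = £710,424
Cap at £957,100: £710,424 is within the cap, no reduction.

£710,424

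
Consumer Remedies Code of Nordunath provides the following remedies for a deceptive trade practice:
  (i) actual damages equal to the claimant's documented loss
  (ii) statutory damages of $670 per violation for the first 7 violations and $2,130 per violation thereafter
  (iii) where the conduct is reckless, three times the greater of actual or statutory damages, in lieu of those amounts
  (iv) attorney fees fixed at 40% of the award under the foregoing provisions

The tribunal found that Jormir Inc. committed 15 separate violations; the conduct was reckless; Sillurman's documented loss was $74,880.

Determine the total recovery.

First 7 violations: 7 × $670 = $4,690
Remaining violations: (15 − 7) × $2,130 = $17,040
Statutory damages: $4,690 + $17,040 = $21,730
Greater of actual damages ($74,880) or statutory damages ($21,730): $74,880
Trebled: 3 × $74,880 = $224,640
Attorney fees: 40% of $224,640 = $89,856
Total recovery: $224,640 + $89,856 = $314,496

Total recovery: $314,496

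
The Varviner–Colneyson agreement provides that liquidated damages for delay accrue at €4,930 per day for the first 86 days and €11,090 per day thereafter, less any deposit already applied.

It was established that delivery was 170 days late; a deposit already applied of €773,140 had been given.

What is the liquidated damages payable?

First 86 days: 86 × €4,930 = €423,980
Remaining days: (170 − 86) × €11,090 = €931,560
Accrued per-day damages: €423,980 + €931,560 = €1,355,540
Less deposit already applied: €1,355,540 − €773,140 = €582,400

€582,400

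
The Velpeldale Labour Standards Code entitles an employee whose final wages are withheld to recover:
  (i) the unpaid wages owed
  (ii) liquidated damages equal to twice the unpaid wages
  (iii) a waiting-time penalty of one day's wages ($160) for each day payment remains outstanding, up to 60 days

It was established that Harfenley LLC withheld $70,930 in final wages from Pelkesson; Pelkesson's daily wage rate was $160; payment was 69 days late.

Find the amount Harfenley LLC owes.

$222,390

Doubled: 2 × $70,930 = $141,860
Penalty days: min(69, 60) = 60
Waiting-time penalty: 60 × $160 = $9,600
Total award: $70,930 + $141,860 + $9,600 = $222,390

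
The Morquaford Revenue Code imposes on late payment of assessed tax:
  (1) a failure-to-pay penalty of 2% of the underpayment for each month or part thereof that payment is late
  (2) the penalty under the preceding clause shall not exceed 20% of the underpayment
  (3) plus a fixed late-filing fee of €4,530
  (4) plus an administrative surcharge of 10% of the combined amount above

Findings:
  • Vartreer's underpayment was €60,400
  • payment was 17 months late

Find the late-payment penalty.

€18,271

Accrued rate: 2% × 17 = 34%, capped at 20% → 20%
Failure-to-pay penalty: 20% of €60,400 = €12,080
Penalty before surcharge: €12,080 + €4,530 = €16,610
Administrative surcharge: 10% of €16,610 = €1,661
Total penalty: €16,610 + €1,661 = €18,271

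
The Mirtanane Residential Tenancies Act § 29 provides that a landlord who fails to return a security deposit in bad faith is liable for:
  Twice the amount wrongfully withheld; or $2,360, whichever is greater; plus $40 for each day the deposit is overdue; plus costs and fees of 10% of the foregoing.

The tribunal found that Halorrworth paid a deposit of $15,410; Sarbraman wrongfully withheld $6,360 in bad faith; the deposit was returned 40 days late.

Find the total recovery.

$15,752

Doubled: 2 × $6,360 = $12,720
Minimum $2,360: $12,720 meets the minimum, no increase.
Late-return penalty: 40 × $40 = $1,600
Damages plus late penalty: $12,720 + $1,600 = $14,320
Costs and fees: 10% of $14,320 = $1,432
Total recovery: $14,320 + $1,432 = $15,752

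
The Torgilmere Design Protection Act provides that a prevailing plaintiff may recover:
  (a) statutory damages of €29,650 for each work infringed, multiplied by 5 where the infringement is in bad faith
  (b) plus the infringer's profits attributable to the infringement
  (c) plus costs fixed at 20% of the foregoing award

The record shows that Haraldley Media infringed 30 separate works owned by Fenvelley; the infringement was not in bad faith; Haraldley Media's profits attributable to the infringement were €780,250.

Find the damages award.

€2,003,700

Statutory damages: 30 × €29,650 = €889,500
Infringement not in bad faith: no ×5 enhancement.
Combined award: €889,500 + €780,250 = €1,669,750
Costs: 20% of €1,669,750 = €333,950
Award plus costs: €1,669,750 + €333,950 = €2,003,700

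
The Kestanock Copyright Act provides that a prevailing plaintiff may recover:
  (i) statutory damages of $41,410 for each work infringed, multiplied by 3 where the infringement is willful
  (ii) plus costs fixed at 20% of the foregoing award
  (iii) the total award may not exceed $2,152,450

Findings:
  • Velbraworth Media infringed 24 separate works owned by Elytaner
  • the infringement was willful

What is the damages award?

Statutory damages: 24 × $41,410 = $993,840
Trebled: 3 × $993,840 = $2,981,520
Costs: 20% of $2,981,520 = $596,304
Award plus costs: $2,981,520 + $596,304 = $3,577,824
Cap at $2,152,450: $3,577,824 exceeds the cap → $2,152,450

$2,152,450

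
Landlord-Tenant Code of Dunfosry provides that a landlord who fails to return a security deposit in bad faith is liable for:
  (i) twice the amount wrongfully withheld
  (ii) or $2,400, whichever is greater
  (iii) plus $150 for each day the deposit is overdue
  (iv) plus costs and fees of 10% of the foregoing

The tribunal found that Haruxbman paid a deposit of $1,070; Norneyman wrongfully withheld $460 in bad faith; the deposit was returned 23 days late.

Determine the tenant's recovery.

Doubled: 2 × $460 = $920
Minimum $2,400: $920 is below the minimum → $2,400
Late-return penalty: 23 × $150 = $3,450
Damages plus late penalty: $2,400 + $3,450 = $5,850
Costs and fees: 10% of $5,850 = $585
Total recovery: $5,850 + $585 = $6,435

Recovery: $6,435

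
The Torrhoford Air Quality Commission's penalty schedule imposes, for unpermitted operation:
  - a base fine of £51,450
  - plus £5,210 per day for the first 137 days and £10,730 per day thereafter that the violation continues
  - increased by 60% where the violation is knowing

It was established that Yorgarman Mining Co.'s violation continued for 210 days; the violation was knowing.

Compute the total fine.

£2,477,616

First 137 days: 137 × £5,210 = £713,770
Remaining days: (210 − 137) × £10,730 = £783,290
Per-day component: £713,770 + £783,290 = £1,497,060
Base plus per-day: £51,450 + £1,497,060 = £1,548,510
Enhancement: 60% of £1,548,510 = £929,106
Enhanced fine: £1,548,510 + £929,106 = £2,477,616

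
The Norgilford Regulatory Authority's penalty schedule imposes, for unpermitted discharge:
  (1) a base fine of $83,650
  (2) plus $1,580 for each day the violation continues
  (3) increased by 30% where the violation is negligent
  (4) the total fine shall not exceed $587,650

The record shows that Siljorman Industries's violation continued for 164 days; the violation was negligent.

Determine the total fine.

Per-day component: 164 × $1,580 = $259,120
Base plus per-day: $83,650 + $259,120 = $342,770
Enhancement: 30% of $342,770 = $102,831
Enhanced fine: $342,770 + $102,831 = $445,601
Cap at $587,650: $445,601 is within the cap, no reduction.

$445,601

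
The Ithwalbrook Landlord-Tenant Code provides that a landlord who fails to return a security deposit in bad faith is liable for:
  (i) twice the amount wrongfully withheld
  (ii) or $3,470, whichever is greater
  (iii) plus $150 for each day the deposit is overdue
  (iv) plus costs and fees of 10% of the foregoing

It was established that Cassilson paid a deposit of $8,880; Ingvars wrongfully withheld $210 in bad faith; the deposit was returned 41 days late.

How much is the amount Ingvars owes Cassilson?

$10,582

Doubled: 2 × $210 = $420
Minimum $3,470: $420 is below the minimum → $3,470
Late-return penalty: 41 × $150 = $6,150
Damages plus late penalty: $3,470 + $6,150 = $9,620
Costs and fees: 10% of $9,620 = $962
Total recovery: $9,620 + $962 = $10,582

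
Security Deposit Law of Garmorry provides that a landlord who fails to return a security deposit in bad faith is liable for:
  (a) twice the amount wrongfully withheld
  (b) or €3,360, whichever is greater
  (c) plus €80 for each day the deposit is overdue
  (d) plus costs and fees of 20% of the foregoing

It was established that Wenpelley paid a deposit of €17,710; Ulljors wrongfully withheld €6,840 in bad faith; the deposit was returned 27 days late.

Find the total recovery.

Doubled: 2 × €6,840 = €13,680
Minimum €3,360: €13,680 meets the minimum, no increase.
Late-return penalty: 27 × €80 = €2,160
Damages plus late penalty: €13,680 + €2,160 = €15,840
Costs and fees: 20% of €15,840 = €3,168
Total recovery: €15,840 + €3,168 = €19,008

€19,008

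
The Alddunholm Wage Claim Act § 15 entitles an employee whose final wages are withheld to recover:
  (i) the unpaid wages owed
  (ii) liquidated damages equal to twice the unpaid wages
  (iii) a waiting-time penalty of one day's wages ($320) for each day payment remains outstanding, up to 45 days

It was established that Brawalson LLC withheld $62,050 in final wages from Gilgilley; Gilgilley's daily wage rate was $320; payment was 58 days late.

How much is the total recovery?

$200,550

Doubled: 2 × $62,050 = $124,100
Penalty days: min(58, 45) = 45
Waiting-time penalty: 45 × $320 = $14,400
Total award: $62,050 + $124,100 + $14,400 = $200,550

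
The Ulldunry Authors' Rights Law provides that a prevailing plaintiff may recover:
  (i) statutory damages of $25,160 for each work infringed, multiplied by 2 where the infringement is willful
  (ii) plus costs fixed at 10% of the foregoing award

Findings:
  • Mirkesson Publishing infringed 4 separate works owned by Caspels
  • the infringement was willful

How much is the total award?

$221,408

Statutory damages: 4 × $25,160 = $100,640
Doubled: 2 × $100,640 = $201,280
Costs: 10% of $201,280 = $20,128
Award plus costs: $201,280 + $20,128 = $221,408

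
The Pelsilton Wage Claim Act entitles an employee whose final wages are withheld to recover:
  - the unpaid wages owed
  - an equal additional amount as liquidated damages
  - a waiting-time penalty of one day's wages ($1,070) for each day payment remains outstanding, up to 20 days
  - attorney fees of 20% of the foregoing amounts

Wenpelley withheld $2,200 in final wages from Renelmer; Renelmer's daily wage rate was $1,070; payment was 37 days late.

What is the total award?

Total award: $30,960

Liquidated damages (equal amount): $2,200
Penalty days: min(37, 20) = 20
Waiting-time penalty: 20 × $1,070 = $21,400
Subtotal: $2,200 + $2,200 + $21,400 = $25,800
Attorney fees: 20% of $25,800 = $5,160
Total award: $25,800 + $5,160 = $30,960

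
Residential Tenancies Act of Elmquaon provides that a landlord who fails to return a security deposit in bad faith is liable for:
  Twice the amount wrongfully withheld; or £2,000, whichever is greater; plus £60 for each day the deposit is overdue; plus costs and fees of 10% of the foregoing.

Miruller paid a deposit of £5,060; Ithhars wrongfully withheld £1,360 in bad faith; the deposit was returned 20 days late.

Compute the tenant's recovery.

£4,312

Doubled: 2 × £1,360 = £2,720
Minimum £2,000: £2,720 meets the minimum, no increase.
Late-return penalty: 20 × £60 = £1,200
Damages plus late penalty: £2,720 + £1,200 = £3,920
Costs and fees: 10% of £3,920 = £392
Total recovery: £3,920 + £392 = £4,312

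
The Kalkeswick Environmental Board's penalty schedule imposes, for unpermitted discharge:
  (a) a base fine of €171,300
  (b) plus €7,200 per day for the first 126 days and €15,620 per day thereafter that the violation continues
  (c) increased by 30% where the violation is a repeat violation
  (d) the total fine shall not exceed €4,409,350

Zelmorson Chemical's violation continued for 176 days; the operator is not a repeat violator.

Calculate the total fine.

Civil penalty: €1,859,500

First 126 days: 126 × €7,200 = €907,200
Remaining days: (176 − 126) × €15,620 = €781,000
Per-day component: €907,200 + €781,000 = €1,688,200
Base plus per-day: €171,300 + €1,688,200 = €1,859,500
The operator is not a repeat violator: no 30% increase.
Cap at €4,409,350: €1,859,500 is within the cap, no reduction.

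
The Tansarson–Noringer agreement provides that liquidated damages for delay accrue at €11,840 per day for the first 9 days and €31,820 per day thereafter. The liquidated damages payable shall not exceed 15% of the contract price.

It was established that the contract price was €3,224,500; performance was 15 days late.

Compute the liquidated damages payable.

First 9 days: 9 × €11,840 = €106,560
Remaining days: (15 − 9) × €31,820 = €190,920
Accrued per-day damages: €106,560 + €190,920 = €297,480
Cap: 15% of €3,224,500 = €483,675
Cap at €483,675: €297,480 is within the cap, no reduction.

€297,480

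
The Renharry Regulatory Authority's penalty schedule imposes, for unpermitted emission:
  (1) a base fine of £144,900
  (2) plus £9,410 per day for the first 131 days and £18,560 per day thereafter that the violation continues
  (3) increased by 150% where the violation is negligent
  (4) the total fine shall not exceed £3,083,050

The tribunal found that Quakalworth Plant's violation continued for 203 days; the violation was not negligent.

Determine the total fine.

First 131 days: 131 × £9,410 = £1,232,710
Remaining days: (203 − 131) × £18,560 = £1,336,320
Per-day component: £1,232,710 + £1,336,320 = £2,569,030
Base plus per-day: £144,900 + £2,569,030 = £2,713,930
The violation was not negligent: no 150% increase.
Cap at £3,083,050: £2,713,930 is within the cap, no reduction.

Civil penalty: £2,713,930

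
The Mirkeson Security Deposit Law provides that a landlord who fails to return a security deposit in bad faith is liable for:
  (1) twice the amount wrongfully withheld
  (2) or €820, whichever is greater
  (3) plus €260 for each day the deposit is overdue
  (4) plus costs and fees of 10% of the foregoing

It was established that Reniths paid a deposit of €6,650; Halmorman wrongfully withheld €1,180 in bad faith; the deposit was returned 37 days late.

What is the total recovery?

Doubled: 2 × €1,180 = €2,360
Minimum €820: €2,360 meets the minimum, no increase.
Late-return penalty: 37 × €260 = €9,620
Damages plus late penalty: €2,360 + €9,620 = €11,980
Costs and fees: 10% of €11,980 = €1,198
Total recovery: €11,980 + €1,198 = €13,178

Recovery: €13,178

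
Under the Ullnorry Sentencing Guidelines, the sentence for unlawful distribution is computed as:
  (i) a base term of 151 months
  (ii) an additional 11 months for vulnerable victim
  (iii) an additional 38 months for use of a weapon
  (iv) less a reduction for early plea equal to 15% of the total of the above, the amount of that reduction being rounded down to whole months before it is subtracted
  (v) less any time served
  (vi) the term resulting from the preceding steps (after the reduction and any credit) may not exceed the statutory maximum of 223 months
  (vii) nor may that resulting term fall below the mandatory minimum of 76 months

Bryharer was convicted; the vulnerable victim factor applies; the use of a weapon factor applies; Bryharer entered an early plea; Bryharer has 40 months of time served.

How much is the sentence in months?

130 months

Vulnerable victim enhancement: +11 months
Use of a weapon enhancement: +38 months
Adjusted term: 151 months + 11 months + 38 months = 200 months
Early plea reduction: 15% of 200 months = 30 months (rounded down)
After reduction: 200 − 30 = 170 months
Less time served: 170 months − 40 months = 130 months
Cap at 223 months: 130 months is within the cap, no reduction.
Minimum 76 months: 130 months meets the minimum, no increase.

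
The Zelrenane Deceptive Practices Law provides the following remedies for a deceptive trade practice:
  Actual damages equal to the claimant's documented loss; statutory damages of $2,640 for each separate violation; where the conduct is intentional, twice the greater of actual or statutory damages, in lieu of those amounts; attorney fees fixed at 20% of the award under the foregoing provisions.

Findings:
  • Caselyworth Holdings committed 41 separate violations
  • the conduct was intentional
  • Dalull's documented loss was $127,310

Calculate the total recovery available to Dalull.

Statutory damages: 41 × $2,640 = $108,240
Greater of actual damages ($127,310) or statutory damages ($108,240): $127,310
Doubled: 2 × $127,310 = $254,620
Attorney fees: 20% of $254,620 = $50,924
Total recovery: $254,620 + $50,924 = $305,544

$305,544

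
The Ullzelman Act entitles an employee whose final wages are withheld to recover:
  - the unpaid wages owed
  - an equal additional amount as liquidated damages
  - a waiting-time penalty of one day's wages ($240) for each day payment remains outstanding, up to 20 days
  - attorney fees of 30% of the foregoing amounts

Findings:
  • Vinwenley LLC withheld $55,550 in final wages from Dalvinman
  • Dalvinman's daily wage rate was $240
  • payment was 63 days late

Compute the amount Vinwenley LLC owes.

Liquidated damages (equal amount): $55,550
Penalty days: min(63, 20) = 20
Waiting-time penalty: 20 × $240 = $4,800
Subtotal: $55,550 + $55,550 + $4,800 = $115,900
Attorney fees: 30% of $115,900 = $34,770
Total award: $115,900 + $34,770 = $150,670

$150,670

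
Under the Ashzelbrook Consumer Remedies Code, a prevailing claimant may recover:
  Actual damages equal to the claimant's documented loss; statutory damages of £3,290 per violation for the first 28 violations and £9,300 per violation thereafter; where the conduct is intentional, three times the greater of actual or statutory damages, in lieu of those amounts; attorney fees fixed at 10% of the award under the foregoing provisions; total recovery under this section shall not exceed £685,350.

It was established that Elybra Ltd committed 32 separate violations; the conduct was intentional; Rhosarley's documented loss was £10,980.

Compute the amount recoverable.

£426,756

First 28 violations: 28 × £3,290 = £92,120
Remaining violations: (32 − 28) × £9,300 = £37,200
Statutory damages: £92,120 + £37,200 = £129,320
Greater of actual damages (£10,980) or statutory damages (£129,320): £129,320
Trebled: 3 × £129,320 = £387,960
Attorney fees: 10% of £387,960 = £38,796
Total before cap: £387,960 + £38,796 = £426,756
Cap at £685,350: £426,756 is within the cap, no reduction.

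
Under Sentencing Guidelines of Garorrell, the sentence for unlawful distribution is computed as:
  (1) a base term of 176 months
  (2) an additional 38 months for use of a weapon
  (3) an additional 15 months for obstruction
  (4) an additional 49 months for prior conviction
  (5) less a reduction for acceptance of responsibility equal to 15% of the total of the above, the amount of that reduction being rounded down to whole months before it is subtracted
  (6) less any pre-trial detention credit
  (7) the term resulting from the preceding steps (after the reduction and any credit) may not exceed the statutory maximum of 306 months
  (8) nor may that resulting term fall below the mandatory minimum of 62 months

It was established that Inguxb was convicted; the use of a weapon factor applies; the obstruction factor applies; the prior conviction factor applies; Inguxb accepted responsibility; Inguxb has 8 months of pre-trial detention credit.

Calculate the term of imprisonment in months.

229 months

Use of a weapon enhancement: +38 months
Obstruction enhancement: +15 months
Prior conviction enhancement: +49 months
Adjusted term: 176 months + 38 months + 15 months + 49 months = 278 months
Acceptance of responsibility reduction: 15% of 278 months = 41 months (rounded down)
After reduction: 278 − 41 = 237 months
Less pre-trial detention credit: 237 months − 8 months = 229 months
Cap at 306 months: 229 months is within the cap, no reduction.
Minimum 62 months: 229 months meets the minimum, no increase.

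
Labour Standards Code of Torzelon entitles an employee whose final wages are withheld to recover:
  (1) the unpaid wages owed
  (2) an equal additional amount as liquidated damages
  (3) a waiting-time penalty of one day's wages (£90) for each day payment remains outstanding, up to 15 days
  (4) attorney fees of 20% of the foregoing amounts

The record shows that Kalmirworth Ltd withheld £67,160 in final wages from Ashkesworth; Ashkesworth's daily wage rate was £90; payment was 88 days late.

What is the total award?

Liquidated damages (equal amount): £67,160
Penalty days: min(88, 15) = 15
Waiting-time penalty: 15 × £90 = £1,350
Subtotal: £67,160 + £67,160 + £1,350 = £135,670
Attorney fees: 20% of £135,670 = £27,134
Total award: £135,670 + £27,134 = £162,804

£162,804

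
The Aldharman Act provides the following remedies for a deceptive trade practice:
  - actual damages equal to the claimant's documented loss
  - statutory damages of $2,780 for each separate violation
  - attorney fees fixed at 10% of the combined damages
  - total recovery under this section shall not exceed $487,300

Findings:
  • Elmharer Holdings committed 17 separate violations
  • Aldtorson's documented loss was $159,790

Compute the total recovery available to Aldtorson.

Statutory damages: 17 × $2,780 = $47,260
Combined damages: $159,790 + $47,260 = $207,050
Attorney fees: 10% of $207,050 = $20,705
Total before cap: $207,050 + $20,705 = $227,755
Cap at $487,300: $227,755 is within the cap, no reduction.

$227,755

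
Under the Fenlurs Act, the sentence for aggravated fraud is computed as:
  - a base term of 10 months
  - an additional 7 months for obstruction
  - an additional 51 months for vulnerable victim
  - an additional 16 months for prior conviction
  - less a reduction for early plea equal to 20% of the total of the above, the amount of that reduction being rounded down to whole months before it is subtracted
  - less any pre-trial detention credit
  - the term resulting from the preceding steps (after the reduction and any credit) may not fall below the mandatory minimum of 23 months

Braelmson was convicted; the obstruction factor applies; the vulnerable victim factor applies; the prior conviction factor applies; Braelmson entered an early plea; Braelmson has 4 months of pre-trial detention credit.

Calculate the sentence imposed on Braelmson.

Obstruction enhancement: +7 months
Vulnerable victim enhancement: +51 months
Prior conviction enhancement: +16 months
Adjusted term: 10 months + 7 months + 51 months + 16 months = 84 months
Early plea reduction: 20% of 84 months = 16 months (rounded down)
After reduction: 84 − 16 = 68 months
Less pre-trial detention credit: 68 months − 4 months = 64 months
Minimum 23 months: 64 months meets the minimum, no increase.

64 months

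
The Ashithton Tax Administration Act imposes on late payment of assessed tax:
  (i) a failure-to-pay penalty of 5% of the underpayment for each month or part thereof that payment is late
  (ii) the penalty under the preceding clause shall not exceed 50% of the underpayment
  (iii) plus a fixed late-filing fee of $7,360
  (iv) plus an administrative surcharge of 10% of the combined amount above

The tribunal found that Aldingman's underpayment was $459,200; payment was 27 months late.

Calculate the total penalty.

Penalty: $260,656

Accrued rate: 5% × 27 = 135%, capped at 50% → 50%
Failure-to-pay penalty: 50% of $459,200 = $229,600
Penalty before surcharge: $229,600 + $7,360 = $236,960
Administrative surcharge: 10% of $236,960 = $23,696
Total penalty: $236,960 + $23,696 = $260,656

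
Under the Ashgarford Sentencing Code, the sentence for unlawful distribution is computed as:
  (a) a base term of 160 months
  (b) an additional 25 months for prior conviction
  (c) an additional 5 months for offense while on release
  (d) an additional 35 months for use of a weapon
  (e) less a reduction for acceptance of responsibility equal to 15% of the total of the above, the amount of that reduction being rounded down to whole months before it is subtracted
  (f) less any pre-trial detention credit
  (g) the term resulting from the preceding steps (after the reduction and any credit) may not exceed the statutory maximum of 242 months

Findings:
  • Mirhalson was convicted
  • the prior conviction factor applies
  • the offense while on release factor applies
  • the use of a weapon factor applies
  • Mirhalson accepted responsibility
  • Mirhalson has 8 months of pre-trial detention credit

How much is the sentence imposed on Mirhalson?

184 months

Prior conviction enhancement: +25 months
Offense while on release enhancement: +5 months
Use of a weapon enhancement: +35 months
Adjusted term: 160 months + 25 months + 5 months + 35 months = 225 months
Acceptance of responsibility reduction: 15% of 225 months = 33 months (rounded down)
After reduction: 225 − 33 = 192 months
Less pre-trial detention credit: 192 months − 8 months = 184 months
Cap at 242 months: 184 months is within the cap, no reduction.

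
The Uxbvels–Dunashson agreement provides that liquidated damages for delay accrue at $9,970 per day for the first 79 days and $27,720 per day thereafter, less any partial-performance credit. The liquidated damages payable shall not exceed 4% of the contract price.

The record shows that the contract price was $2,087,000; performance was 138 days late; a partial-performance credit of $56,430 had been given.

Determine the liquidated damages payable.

First 79 days: 79 × $9,970 = $787,630
Remaining days: (138 − 79) × $27,720 = $1,635,480
Accrued per-day damages: $787,630 + $1,635,480 = $2,423,110
Less partial-performance credit: $2,423,110 − $56,430 = $2,366,680
Cap: 4% of $2,087,000 = $83,480
Cap at $83,480: $2,366,680 exceeds the cap → $83,480

$83,480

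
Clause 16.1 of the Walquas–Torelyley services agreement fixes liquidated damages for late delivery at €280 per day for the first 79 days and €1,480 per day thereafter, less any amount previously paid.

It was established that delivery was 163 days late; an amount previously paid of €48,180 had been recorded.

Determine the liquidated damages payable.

€98,260

First 79 days: 79 × €280 = €22,120
Remaining days: (163 − 79) × €1,480 = €124,320
Accrued per-day damages: €22,120 + €124,320 = €146,440
Less amount previously paid: €146,440 − €48,180 = €98,260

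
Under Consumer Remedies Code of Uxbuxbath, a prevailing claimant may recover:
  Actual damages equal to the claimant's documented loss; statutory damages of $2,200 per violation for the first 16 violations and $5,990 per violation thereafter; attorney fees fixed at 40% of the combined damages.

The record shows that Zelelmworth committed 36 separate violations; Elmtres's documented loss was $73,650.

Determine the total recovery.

$320,110

First 16 violations: 16 × $2,200 = $35,200
Remaining violations: (36 − 16) × $5,990 = $119,800
Statutory damages: $35,200 + $119,800 = $155,000
Combined damages: $73,650 + $155,000 = $228,650
Attorney fees: 40% of $228,650 = $91,460
Total recovery: $228,650 + $91,460 = $320,110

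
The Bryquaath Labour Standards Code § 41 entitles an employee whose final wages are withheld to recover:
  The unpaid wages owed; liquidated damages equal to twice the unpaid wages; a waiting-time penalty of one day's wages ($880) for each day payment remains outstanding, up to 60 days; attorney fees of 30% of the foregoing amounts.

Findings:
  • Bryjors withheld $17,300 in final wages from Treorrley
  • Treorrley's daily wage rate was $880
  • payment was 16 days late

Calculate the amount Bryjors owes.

Total award: $85,774

Doubled: 2 × $17,300 = $34,600
Penalty days: min(16, 60) = 16
Waiting-time penalty: 16 × $880 = $14,080
Subtotal: $17,300 + $34,600 + $14,080 = $65,980
Attorney fees: 30% of $65,980 = $19,794
Total award: $65,980 + $19,794 = $85,774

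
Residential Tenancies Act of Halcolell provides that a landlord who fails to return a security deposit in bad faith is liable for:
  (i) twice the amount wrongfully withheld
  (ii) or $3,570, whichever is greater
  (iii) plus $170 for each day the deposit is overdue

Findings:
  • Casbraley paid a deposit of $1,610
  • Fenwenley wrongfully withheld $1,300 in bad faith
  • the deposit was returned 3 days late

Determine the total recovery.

Doubled: 2 × $1,300 = $2,600
Minimum $3,570: $2,600 is below the minimum → $3,570
Late-return penalty: 3 × $170 = $510
Damages plus late penalty: $3,570 + $510 = $4,080

$4,080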